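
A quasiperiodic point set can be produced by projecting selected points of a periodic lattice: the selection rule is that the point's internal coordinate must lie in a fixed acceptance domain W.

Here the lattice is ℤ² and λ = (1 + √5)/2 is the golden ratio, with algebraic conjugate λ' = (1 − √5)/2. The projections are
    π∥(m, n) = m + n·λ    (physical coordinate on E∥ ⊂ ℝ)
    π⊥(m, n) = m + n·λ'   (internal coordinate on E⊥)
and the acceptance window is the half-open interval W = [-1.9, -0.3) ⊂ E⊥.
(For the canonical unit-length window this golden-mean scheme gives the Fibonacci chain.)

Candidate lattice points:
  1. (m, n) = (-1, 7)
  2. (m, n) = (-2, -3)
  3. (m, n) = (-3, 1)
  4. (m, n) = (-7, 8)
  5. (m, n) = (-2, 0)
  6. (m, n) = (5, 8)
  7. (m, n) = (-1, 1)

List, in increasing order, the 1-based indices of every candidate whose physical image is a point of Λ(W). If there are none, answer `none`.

7

Compute λ' = (1−√5)/2 = -0.618034, so π⊥(m,n) = m -0.618034·n.
[1] lift (-1,7): star map gives -5.326238; window check -1.9 ≤ -5.326238 < -0.3 is false → out
[2] lift (-2,-3): star map gives -0.145898; window check -1.9 ≤ -0.145898 < -0.3 is false → out
[3] lift (-3,1): star map gives -3.618034; window check -1.9 ≤ -3.618034 < -0.3 is false → out
[4] lift (-7,8): star map gives -11.944272; window check -1.9 ≤ -11.944272 < -0.3 is false → out
[5] lift (-2,0): star map gives -2.000000; window check -1.9 ≤ -2.000000 < -0.3 is false → out
[6] lift (5,8): star map gives 0.055728; window check -1.9 ≤ 0.055728 < -0.3 is false → out
[7] lift (-1,1): star map gives -1.618034; window check -1.9 ≤ -1.618034 < -0.3 is true → IN Λ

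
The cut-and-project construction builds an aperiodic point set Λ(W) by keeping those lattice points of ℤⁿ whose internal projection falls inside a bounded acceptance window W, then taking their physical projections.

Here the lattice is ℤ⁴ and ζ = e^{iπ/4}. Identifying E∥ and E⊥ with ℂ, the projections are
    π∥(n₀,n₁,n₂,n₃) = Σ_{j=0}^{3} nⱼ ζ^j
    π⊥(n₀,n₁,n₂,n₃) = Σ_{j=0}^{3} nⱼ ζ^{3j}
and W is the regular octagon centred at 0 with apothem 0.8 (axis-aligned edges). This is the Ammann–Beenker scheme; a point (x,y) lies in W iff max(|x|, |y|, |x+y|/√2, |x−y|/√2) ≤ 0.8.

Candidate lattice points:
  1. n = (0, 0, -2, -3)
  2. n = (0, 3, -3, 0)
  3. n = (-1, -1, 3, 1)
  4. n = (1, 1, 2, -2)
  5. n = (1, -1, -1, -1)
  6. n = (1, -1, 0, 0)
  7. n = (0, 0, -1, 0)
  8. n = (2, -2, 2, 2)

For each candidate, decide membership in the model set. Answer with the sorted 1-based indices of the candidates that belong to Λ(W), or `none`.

Internal map: ζ^{3j} for j=0..3 gives (1,0), (−√2/2,√2/2), (0,−1), (√2/2,√2/2).
candidate 1: n = (0, 0, -2, -3) → π⊥ ≈ (-2.1213, -0.1213); max(|x|,|y|,|x±y|/√2) = 2.1213 > 0.8 ⇒ ∉ W
candidate 2: n = (0, 3, -3, 0) → π⊥ ≈ (-2.1213, +5.1213); max(|x|,|y|,|x±y|/√2) = 5.1213 > 0.8 ⇒ ∉ W
candidate 3: n = (-1, -1, 3, 1) → π⊥ ≈ (+0.4142, -3.0000); max(|x|,|y|,|x±y|/√2) = 3.0000 > 0.8 ⇒ ∉ W
candidate 4: n = (1, 1, 2, -2) → π⊥ ≈ (-1.1213, -2.7071); max(|x|,|y|,|x±y|/√2) = 2.7071 > 0.8 ⇒ ∉ W
candidate 5: n = (1, -1, -1, -1) → π⊥ ≈ (+1.0000, -0.4142); max(|x|,|y|,|x±y|/√2) = 1.0000 > 0.8 ⇒ ∉ W
candidate 6: n = (1, -1, 0, 0) → π⊥ ≈ (+1.7071, -0.7071); max(|x|,|y|,|x±y|/√2) = 1.7071 > 0.8 ⇒ ∉ W
candidate 7: n = (0, 0, -1, 0) → π⊥ ≈ (+0.0000, +1.0000); max(|x|,|y|,|x±y|/√2) = 1.0000 > 0.8 ⇒ ∉ W
candidate 8: n = (2, -2, 2, 2) → π⊥ ≈ (+4.8284, -2.0000); max(|x|,|y|,|x±y|/√2) = 4.8284 > 0.8 ⇒ ∉ W

none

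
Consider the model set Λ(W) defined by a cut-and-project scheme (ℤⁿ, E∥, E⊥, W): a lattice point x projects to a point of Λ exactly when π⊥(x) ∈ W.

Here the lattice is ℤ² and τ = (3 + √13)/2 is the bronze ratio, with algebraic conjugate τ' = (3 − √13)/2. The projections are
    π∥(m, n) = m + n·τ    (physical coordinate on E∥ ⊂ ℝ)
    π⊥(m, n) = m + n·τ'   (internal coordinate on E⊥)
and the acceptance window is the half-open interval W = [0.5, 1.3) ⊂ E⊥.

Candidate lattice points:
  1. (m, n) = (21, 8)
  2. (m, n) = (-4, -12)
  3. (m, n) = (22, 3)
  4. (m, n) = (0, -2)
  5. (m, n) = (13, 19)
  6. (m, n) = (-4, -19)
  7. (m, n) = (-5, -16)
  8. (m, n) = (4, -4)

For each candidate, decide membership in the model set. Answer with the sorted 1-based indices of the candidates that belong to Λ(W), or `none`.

4

Numerically τ ≈ 3.3028 and τ' = −1/τ ≈ -0.3028.
#1 (21,8): internal coord 21 + (8)·τ' = +18.5778; +18.5778 ∉ [0.5, 1.3) → out
#2 (-4,-12): internal coord -4 + (-12)·τ' = -0.3667; -0.3667 ∉ [0.5, 1.3) → out
#3 (22,3): internal coord 22 + (3)·τ' = +21.0917; +21.0917 ∉ [0.5, 1.3) → out
#4 (0,-2): internal coord 0 + (-2)·τ' = +0.6056; +0.6056 ∈ [0.5, 1.3) → IN Λ
#5 (13,19): internal coord 13 + (19)·τ' = +7.2473; +7.2473 ∉ [0.5, 1.3) → out
#6 (-4,-19): internal coord -4 + (-19)·τ' = +1.7527; +1.7527 ∉ [0.5, 1.3) → out
#7 (-5,-16): internal coord -5 + (-16)·τ' = -0.1556; -0.1556 ∉ [0.5, 1.3) → out
#8 (4,-4): internal coord 4 + (-4)·τ' = +5.2111; +5.2111 ∉ [0.5, 1.3) → out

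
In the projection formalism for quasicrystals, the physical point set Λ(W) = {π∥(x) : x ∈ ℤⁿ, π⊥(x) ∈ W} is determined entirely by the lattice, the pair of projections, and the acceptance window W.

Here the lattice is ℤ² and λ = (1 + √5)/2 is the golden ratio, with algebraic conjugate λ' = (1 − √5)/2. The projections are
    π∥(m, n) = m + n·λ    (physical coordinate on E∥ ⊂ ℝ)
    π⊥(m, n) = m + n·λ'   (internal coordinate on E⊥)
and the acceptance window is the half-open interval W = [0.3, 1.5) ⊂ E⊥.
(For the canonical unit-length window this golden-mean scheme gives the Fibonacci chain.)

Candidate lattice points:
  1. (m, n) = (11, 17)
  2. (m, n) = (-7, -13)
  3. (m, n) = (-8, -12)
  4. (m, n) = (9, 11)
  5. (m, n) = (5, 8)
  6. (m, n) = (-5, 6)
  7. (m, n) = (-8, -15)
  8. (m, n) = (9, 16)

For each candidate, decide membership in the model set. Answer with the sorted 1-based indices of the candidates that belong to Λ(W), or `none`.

Compute λ' = (1−√5)/2 = -0.618034, so π⊥(m,n) = m -0.618034·n.
candidate 1: (m,n)=(11,17) → π∥ = 11+17·λ ≈ 38.506578, π⊥ = 11+17·λ' ≈ 0.493422 ∈ [0.3, 1.5) ⇒ IN Λ
candidate 2: (m,n)=(-7,-13) → π∥ = -7-13·λ ≈ -28.034442, π⊥ = -7-13·λ' ≈ 1.034442 ∈ [0.3, 1.5) ⇒ IN Λ
candidate 3: (m,n)=(-8,-12) → π∥ = -8-12·λ ≈ -27.416408, π⊥ = -8-12·λ' ≈ -0.583592 ∉ [0.3, 1.5) ⇒ out
candidate 4: (m,n)=(9,11) → π∥ = 9+11·λ ≈ 26.798374, π⊥ = 9+11·λ' ≈ 2.201626 ∉ [0.3, 1.5) ⇒ out
candidate 5: (m,n)=(5,8) → π∥ = 5+8·λ ≈ 17.944272, π⊥ = 5+8·λ' ≈ 0.055728 ∉ [0.3, 1.5) ⇒ out
candidate 6: (m,n)=(-5,6) → π∥ = -5+6·λ ≈ 4.708204, π⊥ = -5+6·λ' ≈ -8.708204 ∉ [0.3, 1.5) ⇒ out
candidate 7: (m,n)=(-8,-15) → π∥ = -8-15·λ ≈ -32.270510, π⊥ = -8-15·λ' ≈ 1.270510 ∈ [0.3, 1.5) ⇒ IN Λ
candidate 8: (m,n)=(9,16) → π∥ = 9+16·λ ≈ 34.888544, π⊥ = 9+16·λ' ≈ -0.888544 ∉ [0.3, 1.5) ⇒ out

1, 2, 7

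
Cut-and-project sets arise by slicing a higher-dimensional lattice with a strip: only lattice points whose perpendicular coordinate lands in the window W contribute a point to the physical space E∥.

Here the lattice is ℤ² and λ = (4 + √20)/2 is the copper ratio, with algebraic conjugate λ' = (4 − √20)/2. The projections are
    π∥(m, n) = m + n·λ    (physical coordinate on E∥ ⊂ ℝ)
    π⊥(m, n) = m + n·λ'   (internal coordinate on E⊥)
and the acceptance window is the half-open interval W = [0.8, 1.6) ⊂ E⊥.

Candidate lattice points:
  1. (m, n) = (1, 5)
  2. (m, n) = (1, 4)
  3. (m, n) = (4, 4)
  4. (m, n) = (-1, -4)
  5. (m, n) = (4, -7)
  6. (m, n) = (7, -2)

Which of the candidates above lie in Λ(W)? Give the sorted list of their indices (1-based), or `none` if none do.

Compute λ' = (4−√20)/2 = -0.2361, so π⊥(m,n) = m -0.2361·n.
[1] lift (1,5): star map gives -0.1803; window check 0.8 ≤ -0.1803 < 1.6 is false → out
[2] lift (1,4): star map gives 0.0557; window check 0.8 ≤ 0.0557 < 1.6 is false → out
[3] lift (4,4): star map gives 3.0557; window check 0.8 ≤ 3.0557 < 1.6 is false → out
[4] lift (-1,-4): star map gives -0.0557; window check 0.8 ≤ -0.0557 < 1.6 is false → out
[5] lift (4,-7): star map gives 5.6525; window check 0.8 ≤ 5.6525 < 1.6 is false → out
[6] lift (7,-2): star map gives 7.4721; window check 0.8 ≤ 7.4721 < 1.6 is false → out

none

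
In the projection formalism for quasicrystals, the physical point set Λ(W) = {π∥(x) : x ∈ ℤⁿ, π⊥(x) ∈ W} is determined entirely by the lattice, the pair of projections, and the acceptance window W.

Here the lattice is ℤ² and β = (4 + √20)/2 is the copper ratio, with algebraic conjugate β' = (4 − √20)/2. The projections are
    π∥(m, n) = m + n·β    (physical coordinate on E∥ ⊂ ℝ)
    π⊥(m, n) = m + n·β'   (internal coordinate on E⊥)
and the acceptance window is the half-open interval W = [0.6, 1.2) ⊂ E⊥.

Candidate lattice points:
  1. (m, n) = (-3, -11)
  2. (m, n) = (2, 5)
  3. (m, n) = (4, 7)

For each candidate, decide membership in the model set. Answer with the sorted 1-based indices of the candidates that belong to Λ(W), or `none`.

2

Compute β' = (4−√20)/2 = -0.2361, so π⊥(m,n) = m -0.2361·n.
candidate 1: (m,n)=(-3,-11) → π∥ = -3-11·β ≈ -49.5967, π⊥ = -3-11·β' ≈ -0.4033 ∉ [0.6, 1.2) ⇒ out
candidate 2: (m,n)=(2,5) → π∥ = 2+5·β ≈ 23.1803, π⊥ = 2+5·β' ≈ 0.8197 ∈ [0.6, 1.2) ⇒ IN Λ
candidate 3: (m,n)=(4,7) → π∥ = 4+7·β ≈ 33.6525, π⊥ = 4+7·β' ≈ 2.3475 ∉ [0.6, 1.2) ⇒ out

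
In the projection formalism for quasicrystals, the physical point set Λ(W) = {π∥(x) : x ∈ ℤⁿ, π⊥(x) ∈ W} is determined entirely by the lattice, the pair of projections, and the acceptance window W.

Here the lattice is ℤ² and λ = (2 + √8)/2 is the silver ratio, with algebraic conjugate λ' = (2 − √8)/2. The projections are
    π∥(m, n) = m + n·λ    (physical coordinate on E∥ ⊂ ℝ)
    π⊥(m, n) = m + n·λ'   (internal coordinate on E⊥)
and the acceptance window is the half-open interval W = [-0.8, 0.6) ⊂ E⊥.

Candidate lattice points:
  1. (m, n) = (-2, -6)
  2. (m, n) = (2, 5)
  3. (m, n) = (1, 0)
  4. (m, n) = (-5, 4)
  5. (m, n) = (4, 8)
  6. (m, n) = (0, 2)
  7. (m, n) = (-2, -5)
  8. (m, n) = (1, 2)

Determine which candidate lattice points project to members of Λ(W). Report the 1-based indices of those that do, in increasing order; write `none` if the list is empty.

λ' = (2−√8)/2 ≈ -0.414214.
[1] lift (-2,-6): star map gives 0.485281; window check -0.8 ≤ 0.485281 < 0.6 is true → IN Λ
[2] lift (2,5): star map gives -0.071068; window check -0.8 ≤ -0.071068 < 0.6 is true → IN Λ
[3] lift (1,0): star map gives 1.000000; window check -0.8 ≤ 1.000000 < 0.6 is false → out
[4] lift (-5,4): star map gives -6.656854; window check -0.8 ≤ -6.656854 < 0.6 is false → out
[5] lift (4,8): star map gives 0.686292; window check -0.8 ≤ 0.686292 < 0.6 is false → out
[6] lift (0,2): star map gives -0.828427; window check -0.8 ≤ -0.828427 < 0.6 is false → out
[7] lift (-2,-5): star map gives 0.071068; window check -0.8 ≤ 0.071068 < 0.6 is true → IN Λ
[8] lift (1,2): star map gives 0.171573; window check -0.8 ≤ 0.171573 < 0.6 is true → IN Λ

1, 2, 7, 8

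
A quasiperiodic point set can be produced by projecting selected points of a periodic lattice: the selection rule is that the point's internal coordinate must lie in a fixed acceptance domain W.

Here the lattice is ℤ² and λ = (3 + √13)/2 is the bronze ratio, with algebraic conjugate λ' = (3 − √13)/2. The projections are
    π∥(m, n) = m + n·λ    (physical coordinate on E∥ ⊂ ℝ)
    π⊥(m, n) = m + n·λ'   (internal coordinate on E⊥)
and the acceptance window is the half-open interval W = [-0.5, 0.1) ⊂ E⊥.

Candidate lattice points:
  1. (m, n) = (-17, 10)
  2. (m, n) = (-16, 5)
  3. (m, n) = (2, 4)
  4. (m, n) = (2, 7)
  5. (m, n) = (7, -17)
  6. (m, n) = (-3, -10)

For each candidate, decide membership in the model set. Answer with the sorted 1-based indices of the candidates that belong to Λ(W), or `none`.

λ' = (3−√13)/2 ≈ -0.3028.
[1] lift (-17,10): star map gives -20.0278; window check -0.5 ≤ -20.0278 < 0.1 is false → out
[2] lift (-16,5): star map gives -17.5139; window check -0.5 ≤ -17.5139 < 0.1 is false → out
[3] lift (2,4): star map gives 0.7889; window check -0.5 ≤ 0.7889 < 0.1 is false → out
[4] lift (2,7): star map gives -0.1194; window check -0.5 ≤ -0.1194 < 0.1 is true → IN Λ
[5] lift (7,-17): star map gives 12.1472; window check -0.5 ≤ 12.1472 < 0.1 is false → out
[6] lift (-3,-10): star map gives 0.0278; window check -0.5 ≤ 0.0278 < 0.1 is true → IN Λ

4, 6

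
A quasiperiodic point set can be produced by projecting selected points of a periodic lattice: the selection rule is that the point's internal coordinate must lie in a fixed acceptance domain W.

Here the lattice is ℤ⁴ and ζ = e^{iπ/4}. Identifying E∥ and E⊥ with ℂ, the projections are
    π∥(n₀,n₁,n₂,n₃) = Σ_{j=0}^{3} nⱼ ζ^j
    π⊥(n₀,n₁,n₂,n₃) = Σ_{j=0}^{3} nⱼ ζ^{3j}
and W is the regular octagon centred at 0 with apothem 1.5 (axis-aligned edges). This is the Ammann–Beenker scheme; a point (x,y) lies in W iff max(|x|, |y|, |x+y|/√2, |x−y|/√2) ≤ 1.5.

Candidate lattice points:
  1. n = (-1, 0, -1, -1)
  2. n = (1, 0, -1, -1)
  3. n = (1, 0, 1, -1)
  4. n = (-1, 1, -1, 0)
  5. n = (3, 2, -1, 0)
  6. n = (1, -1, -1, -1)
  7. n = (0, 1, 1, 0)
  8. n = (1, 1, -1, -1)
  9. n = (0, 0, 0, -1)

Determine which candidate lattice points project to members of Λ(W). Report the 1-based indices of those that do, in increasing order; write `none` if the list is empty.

2, 6, 7, 8, 9

Internal map: ζ^{3j} for j=0..3 gives (1,0), (−√2/2,√2/2), (0,−1), (√2/2,√2/2).
candidate 1: n = (-1, 0, -1, -1) → π⊥ ≈ (-1.707107, +0.292893); max(|x|,|y|,|x±y|/√2) = 1.707107 > 1.5 ⇒ ∉ W
candidate 2: n = (1, 0, -1, -1) → π⊥ ≈ (+0.292893, +0.292893); max(|x|,|y|,|x±y|/√2) = 0.414214 ≤ 1.5 ⇒ ∈ W
candidate 3: n = (1, 0, 1, -1) → π⊥ ≈ (+0.292893, -1.707107); max(|x|,|y|,|x±y|/√2) = 1.707107 > 1.5 ⇒ ∉ W
candidate 4: n = (-1, 1, -1, 0) → π⊥ ≈ (-1.707107, +1.707107); max(|x|,|y|,|x±y|/√2) = 2.414214 > 1.5 ⇒ ∉ W
candidate 5: n = (3, 2, -1, 0) → π⊥ ≈ (+1.585786, +2.414214); max(|x|,|y|,|x±y|/√2) = 2.828427 > 1.5 ⇒ ∉ W
candidate 6: n = (1, -1, -1, -1) → π⊥ ≈ (+1.000000, -0.414214); max(|x|,|y|,|x±y|/√2) = 1.000000 ≤ 1.5 ⇒ ∈ W
candidate 7: n = (0, 1, 1, 0) → π⊥ ≈ (-0.707107, -0.292893); max(|x|,|y|,|x±y|/√2) = 0.707107 ≤ 1.5 ⇒ ∈ W
candidate 8: n = (1, 1, -1, -1) → π⊥ ≈ (-0.414214, +1.000000); max(|x|,|y|,|x±y|/√2) = 1.000000 ≤ 1.5 ⇒ ∈ W
candidate 9: n = (0, 0, 0, -1) → π⊥ ≈ (-0.707107, -0.707107); max(|x|,|y|,|x±y|/√2) = 1.000000 ≤ 1.5 ⇒ ∈ W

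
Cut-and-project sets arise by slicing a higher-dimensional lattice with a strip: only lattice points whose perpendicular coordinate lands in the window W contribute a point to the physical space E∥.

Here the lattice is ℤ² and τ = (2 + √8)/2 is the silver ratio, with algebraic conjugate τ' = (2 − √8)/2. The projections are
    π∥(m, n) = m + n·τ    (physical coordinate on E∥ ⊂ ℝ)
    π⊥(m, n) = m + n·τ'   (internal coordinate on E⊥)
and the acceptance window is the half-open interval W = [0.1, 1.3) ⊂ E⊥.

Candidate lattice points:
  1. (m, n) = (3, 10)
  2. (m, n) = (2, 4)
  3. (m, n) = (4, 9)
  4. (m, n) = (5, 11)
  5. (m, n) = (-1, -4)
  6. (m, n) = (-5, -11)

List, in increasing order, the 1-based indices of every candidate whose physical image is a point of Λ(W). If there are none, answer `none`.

Numerically τ ≈ 2.41421 and τ' = −1/τ ≈ -0.41421.
#1 (3,10): internal coord 3 + (10)·τ' = -1.14214; -1.14214 ∉ [0.1, 1.3) → out
#2 (2,4): internal coord 2 + (4)·τ' = +0.34315; +0.34315 ∈ [0.1, 1.3) → IN Λ
#3 (4,9): internal coord 4 + (9)·τ' = +0.27208; +0.27208 ∈ [0.1, 1.3) → IN Λ
#4 (5,11): internal coord 5 + (11)·τ' = +0.44365; +0.44365 ∈ [0.1, 1.3) → IN Λ
#5 (-1,-4): internal coord -1 + (-4)·τ' = +0.65685; +0.65685 ∈ [0.1, 1.3) → IN Λ
#6 (-5,-11): internal coord -5 + (-11)·τ' = -0.44365; -0.44365 ∉ [0.1, 1.3) → out

2, 3, 4, 5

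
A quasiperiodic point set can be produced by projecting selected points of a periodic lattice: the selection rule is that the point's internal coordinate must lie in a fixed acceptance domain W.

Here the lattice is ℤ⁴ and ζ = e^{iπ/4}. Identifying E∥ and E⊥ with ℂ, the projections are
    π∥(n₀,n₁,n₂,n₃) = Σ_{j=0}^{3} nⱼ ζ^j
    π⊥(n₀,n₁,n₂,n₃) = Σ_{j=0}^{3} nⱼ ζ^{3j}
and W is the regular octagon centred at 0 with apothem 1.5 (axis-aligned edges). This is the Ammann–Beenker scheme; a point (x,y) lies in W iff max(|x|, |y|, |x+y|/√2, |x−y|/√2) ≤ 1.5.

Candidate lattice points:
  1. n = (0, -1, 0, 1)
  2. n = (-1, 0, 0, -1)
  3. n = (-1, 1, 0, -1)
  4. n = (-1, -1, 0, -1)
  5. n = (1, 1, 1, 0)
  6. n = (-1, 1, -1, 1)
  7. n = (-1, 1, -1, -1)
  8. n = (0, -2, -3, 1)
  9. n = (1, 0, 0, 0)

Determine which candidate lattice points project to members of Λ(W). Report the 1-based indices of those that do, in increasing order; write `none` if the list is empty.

1, 5, 9

π⊥(n) = n₀ + n₁ζ³ + n₂ζ⁶ + n₃ζ⁹ where ζ = e^{iπ/4}.
#1 (0, -1, 0, 1): internal (1.4142, 0.0000); octagon support 1.4142 vs apothem 1.5 → ∈ W
#2 (-1, 0, 0, -1): internal (-1.7071, -0.7071); octagon support 1.7071 vs apothem 1.5 → ∉ W
#3 (-1, 1, 0, -1): internal (-2.4142, 0.0000); octagon support 2.4142 vs apothem 1.5 → ∉ W
#4 (-1, -1, 0, -1): internal (-1.0000, -1.4142); octagon support 1.7071 vs apothem 1.5 → ∉ W
#5 (1, 1, 1, 0): internal (0.2929, -0.2929); octagon support 0.4142 vs apothem 1.5 → ∈ W
#6 (-1, 1, -1, 1): internal (-1.0000, 2.4142); octagon support 2.4142 vs apothem 1.5 → ∉ W
#7 (-1, 1, -1, -1): internal (-2.4142, 1.0000); octagon support 2.4142 vs apothem 1.5 → ∉ W
#8 (0, -2, -3, 1): internal (2.1213, 2.2929); octagon support 3.1213 vs apothem 1.5 → ∉ W
#9 (1, 0, 0, 0): internal (1.0000, 0.0000); octagon support 1.0000 vs apothem 1.5 → ∈ W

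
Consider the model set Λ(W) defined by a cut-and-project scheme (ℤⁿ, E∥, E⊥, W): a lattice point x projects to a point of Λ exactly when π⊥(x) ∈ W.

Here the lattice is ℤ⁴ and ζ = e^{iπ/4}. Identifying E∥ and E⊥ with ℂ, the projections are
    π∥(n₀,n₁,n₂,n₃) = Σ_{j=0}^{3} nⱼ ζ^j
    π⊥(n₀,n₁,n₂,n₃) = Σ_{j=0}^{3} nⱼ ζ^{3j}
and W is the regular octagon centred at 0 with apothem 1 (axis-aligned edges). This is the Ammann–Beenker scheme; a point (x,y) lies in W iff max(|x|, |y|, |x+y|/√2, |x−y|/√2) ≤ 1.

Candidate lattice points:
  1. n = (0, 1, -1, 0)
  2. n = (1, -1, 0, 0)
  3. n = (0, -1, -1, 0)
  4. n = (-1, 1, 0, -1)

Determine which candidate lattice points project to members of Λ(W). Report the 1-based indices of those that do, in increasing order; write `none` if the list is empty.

3

With ζ = e^{iπ/4} the internal vectors are ζ^0,ζ^3,ζ^6,ζ^9.
#1 (0, 1, -1, 0): internal (-0.7071, 1.7071); octagon support 1.7071 vs apothem 1 → ∉ W
#2 (1, -1, 0, 0): internal (1.7071, -0.7071); octagon support 1.7071 vs apothem 1 → ∉ W
#3 (0, -1, -1, 0): internal (0.7071, 0.2929); octagon support 0.7071 vs apothem 1 → ∈ W
#4 (-1, 1, 0, -1): internal (-2.4142, 0.0000); octagon support 2.4142 vs apothem 1 → ∉ W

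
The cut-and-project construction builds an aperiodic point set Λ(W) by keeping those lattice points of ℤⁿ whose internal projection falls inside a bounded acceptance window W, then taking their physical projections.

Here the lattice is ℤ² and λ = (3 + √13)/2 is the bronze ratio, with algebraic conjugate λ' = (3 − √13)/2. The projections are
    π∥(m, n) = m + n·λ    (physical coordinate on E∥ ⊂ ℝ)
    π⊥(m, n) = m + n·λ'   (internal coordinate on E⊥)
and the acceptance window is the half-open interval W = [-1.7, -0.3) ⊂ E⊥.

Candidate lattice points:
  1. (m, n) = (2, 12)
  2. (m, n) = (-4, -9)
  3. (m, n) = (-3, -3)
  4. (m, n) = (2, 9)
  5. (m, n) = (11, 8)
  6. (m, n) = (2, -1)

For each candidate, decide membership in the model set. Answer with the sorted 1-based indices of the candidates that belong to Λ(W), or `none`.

Compute λ' = (3−√13)/2 = -0.3028, so π⊥(m,n) = m -0.3028·n.
#1 (2,12): internal coord 2 + (12)·λ' = -1.6333; -1.6333 ∈ [-1.7, -0.3) → IN Λ
#2 (-4,-9): internal coord -4 + (-9)·λ' = -1.2750; -1.2750 ∈ [-1.7, -0.3) → IN Λ
#3 (-3,-3): internal coord -3 + (-3)·λ' = -2.0917; -2.0917 ∉ [-1.7, -0.3) → out
#4 (2,9): internal coord 2 + (9)·λ' = -0.7250; -0.7250 ∈ [-1.7, -0.3) → IN Λ
#5 (11,8): internal coord 11 + (8)·λ' = +8.5778; +8.5778 ∉ [-1.7, -0.3) → out
#6 (2,-1): internal coord 2 + (-1)·λ' = +2.3028; +2.3028 ∉ [-1.7, -0.3) → out

1, 2, 4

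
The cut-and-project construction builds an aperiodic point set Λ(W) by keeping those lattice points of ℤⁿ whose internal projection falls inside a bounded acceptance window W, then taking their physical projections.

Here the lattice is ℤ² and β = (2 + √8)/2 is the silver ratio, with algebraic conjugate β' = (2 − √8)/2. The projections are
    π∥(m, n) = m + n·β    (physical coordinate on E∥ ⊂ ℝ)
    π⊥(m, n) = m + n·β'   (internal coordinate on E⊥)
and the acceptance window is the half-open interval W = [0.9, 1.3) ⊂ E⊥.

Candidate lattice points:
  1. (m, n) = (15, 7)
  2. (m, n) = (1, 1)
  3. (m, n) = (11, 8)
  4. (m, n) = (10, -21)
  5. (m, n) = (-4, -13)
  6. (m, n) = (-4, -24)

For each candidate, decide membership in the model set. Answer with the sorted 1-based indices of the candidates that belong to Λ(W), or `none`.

none

Compute β' = (2−√8)/2 = -0.414214, so π⊥(m,n) = m -0.414214·n.
candidate 1: (m,n)=(15,7) → π∥ = 15+7·β ≈ 31.899495, π⊥ = 15+7·β' ≈ 12.100505 ∉ [0.9, 1.3) ⇒ out
candidate 2: (m,n)=(1,1) → π∥ = 1+1·β ≈ 3.414214, π⊥ = 1+1·β' ≈ 0.585786 ∉ [0.9, 1.3) ⇒ out
candidate 3: (m,n)=(11,8) → π∥ = 11+8·β ≈ 30.313708, π⊥ = 11+8·β' ≈ 7.686292 ∉ [0.9, 1.3) ⇒ out
candidate 4: (m,n)=(10,-21) → π∥ = 10-21·β ≈ -40.698485, π⊥ = 10-21·β' ≈ 18.698485 ∉ [0.9, 1.3) ⇒ out
candidate 5: (m,n)=(-4,-13) → π∥ = -4-13·β ≈ -35.384776, π⊥ = -4-13·β' ≈ 1.384776 ∉ [0.9, 1.3) ⇒ out
candidate 6: (m,n)=(-4,-24) → π∥ = -4-24·β ≈ -61.941125, π⊥ = -4-24·β' ≈ 5.941125 ∉ [0.9, 1.3) ⇒ out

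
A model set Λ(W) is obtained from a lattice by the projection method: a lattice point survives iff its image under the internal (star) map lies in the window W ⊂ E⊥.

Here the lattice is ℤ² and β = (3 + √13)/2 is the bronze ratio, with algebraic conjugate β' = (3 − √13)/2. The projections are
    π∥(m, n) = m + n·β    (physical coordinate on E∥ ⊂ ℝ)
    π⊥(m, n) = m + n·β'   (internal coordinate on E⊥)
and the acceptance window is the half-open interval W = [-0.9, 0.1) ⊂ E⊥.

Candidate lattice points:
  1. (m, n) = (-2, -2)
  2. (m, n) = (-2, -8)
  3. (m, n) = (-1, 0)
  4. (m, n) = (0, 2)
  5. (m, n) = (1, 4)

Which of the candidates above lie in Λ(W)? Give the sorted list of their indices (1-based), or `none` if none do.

4, 5

β' = (3−√13)/2 ≈ -0.30278.
#1 (-2,-2): internal coord -2 + (-2)·β' = -1.39445; -1.39445 ∉ [-0.9, 0.1) → out
#2 (-2,-8): internal coord -2 + (-8)·β' = +0.42221; +0.42221 ∉ [-0.9, 0.1) → out
#3 (-1,0): internal coord -1 + (0)·β' = -1.00000; -1.00000 ∉ [-0.9, 0.1) → out
#4 (0,2): internal coord 0 + (2)·β' = -0.60555; -0.60555 ∈ [-0.9, 0.1) → IN Λ
#5 (1,4): internal coord 1 + (4)·β' = -0.21110; -0.21110 ∈ [-0.9, 0.1) → IN Λ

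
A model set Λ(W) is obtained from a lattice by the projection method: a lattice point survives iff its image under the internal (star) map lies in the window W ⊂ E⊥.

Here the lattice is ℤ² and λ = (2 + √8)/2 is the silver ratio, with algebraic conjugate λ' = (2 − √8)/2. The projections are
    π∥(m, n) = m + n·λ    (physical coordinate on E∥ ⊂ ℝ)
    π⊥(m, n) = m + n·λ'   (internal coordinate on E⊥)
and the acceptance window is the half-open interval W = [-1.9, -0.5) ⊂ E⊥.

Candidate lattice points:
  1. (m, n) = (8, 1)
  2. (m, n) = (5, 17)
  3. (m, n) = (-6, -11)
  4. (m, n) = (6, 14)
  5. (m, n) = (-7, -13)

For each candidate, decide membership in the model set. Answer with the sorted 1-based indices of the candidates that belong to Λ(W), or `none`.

3, 5

Compute λ' = (2−√8)/2 = -0.414214, so π⊥(m,n) = m -0.414214·n.
[1] lift (8,1): star map gives 7.585786; window check -1.9 ≤ 7.585786 < -0.5 is false → out
[2] lift (5,17): star map gives -2.041631; window check -1.9 ≤ -2.041631 < -0.5 is false → out
[3] lift (-6,-11): star map gives -1.443651; window check -1.9 ≤ -1.443651 < -0.5 is true → IN Λ
[4] lift (6,14): star map gives 0.201010; window check -1.9 ≤ 0.201010 < -0.5 is false → out
[5] lift (-7,-13): star map gives -1.615224; window check -1.9 ≤ -1.615224 < -0.5 is true → IN Λ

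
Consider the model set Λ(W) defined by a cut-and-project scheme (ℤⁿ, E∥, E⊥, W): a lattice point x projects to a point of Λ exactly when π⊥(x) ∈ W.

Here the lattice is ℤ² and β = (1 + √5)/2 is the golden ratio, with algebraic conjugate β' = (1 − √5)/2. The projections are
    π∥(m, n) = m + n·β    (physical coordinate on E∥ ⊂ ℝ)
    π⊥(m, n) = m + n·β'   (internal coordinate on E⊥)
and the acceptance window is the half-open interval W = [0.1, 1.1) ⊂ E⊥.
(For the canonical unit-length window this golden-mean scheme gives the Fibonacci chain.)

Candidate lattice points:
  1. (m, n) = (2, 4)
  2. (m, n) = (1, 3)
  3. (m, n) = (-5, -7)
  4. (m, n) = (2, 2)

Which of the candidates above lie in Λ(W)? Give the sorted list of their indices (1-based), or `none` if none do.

4

Compute β' = (1−√5)/2 = -0.6180, so π⊥(m,n) = m -0.6180·n.
#1 (2,4): internal coord 2 + (4)·β' = -0.4721; -0.4721 ∉ [0.1, 1.1) → out
#2 (1,3): internal coord 1 + (3)·β' = -0.8541; -0.8541 ∉ [0.1, 1.1) → out
#3 (-5,-7): internal coord -5 + (-7)·β' = -0.6738; -0.6738 ∉ [0.1, 1.1) → out
#4 (2,2): internal coord 2 + (2)·β' = +0.7639; +0.7639 ∈ [0.1, 1.1) → IN Λ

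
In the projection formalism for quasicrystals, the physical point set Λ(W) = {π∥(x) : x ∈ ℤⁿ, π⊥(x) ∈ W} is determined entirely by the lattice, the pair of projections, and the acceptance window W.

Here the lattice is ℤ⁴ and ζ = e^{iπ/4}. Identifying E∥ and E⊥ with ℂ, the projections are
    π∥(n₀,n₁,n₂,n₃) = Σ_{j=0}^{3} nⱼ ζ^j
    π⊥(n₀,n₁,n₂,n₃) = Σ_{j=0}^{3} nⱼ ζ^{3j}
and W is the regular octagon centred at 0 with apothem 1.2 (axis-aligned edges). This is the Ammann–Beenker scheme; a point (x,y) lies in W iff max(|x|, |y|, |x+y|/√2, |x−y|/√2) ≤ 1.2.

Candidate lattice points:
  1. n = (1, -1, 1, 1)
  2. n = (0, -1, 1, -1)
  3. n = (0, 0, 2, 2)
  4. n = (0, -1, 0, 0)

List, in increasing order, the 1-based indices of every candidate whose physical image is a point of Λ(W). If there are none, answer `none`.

4

π⊥(n) = n₀ + n₁ζ³ + n₂ζ⁶ + n₃ζ⁹ where ζ = e^{iπ/4}.
#1 (1, -1, 1, 1): internal (2.41421, -1.00000); octagon support 2.41421 vs apothem 1.2 → ∉ W
#2 (0, -1, 1, -1): internal (0.00000, -2.41421); octagon support 2.41421 vs apothem 1.2 → ∉ W
#3 (0, 0, 2, 2): internal (1.41421, -0.58579); octagon support 1.41421 vs apothem 1.2 → ∉ W
#4 (0, -1, 0, 0): internal (0.70711, -0.70711); octagon support 1.00000 vs apothem 1.2 → ∈ W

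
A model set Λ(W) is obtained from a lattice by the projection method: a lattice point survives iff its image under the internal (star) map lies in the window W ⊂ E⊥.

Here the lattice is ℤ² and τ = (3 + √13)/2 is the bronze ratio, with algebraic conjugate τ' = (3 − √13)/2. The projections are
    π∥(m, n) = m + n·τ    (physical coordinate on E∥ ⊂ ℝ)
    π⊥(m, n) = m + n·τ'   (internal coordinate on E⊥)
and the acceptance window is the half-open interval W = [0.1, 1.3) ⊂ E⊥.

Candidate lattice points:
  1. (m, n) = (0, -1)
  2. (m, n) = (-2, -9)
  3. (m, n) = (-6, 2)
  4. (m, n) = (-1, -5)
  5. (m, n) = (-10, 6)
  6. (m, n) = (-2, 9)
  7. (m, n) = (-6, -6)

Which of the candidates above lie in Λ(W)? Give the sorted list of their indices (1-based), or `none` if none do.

τ' = (3−√13)/2 ≈ -0.302776.
candidate 1: (m,n)=(0,-1) → π∥ = 0-1·τ ≈ -3.302776, π⊥ = 0-1·τ' ≈ 0.302776 ∈ [0.1, 1.3) ⇒ IN Λ
candidate 2: (m,n)=(-2,-9) → π∥ = -2-9·τ ≈ -31.724981, π⊥ = -2-9·τ' ≈ 0.724981 ∈ [0.1, 1.3) ⇒ IN Λ
candidate 3: (m,n)=(-6,2) → π∥ = -6+2·τ ≈ 0.605551, π⊥ = -6+2·τ' ≈ -6.605551 ∉ [0.1, 1.3) ⇒ out
candidate 4: (m,n)=(-1,-5) → π∥ = -1-5·τ ≈ -17.513878, π⊥ = -1-5·τ' ≈ 0.513878 ∈ [0.1, 1.3) ⇒ IN Λ
candidate 5: (m,n)=(-10,6) → π∥ = -10+6·τ ≈ 9.816654, π⊥ = -10+6·τ' ≈ -11.816654 ∉ [0.1, 1.3) ⇒ out
candidate 6: (m,n)=(-2,9) → π∥ = -2+9·τ ≈ 27.724981, π⊥ = -2+9·τ' ≈ -4.724981 ∉ [0.1, 1.3) ⇒ out
candidate 7: (m,n)=(-6,-6) → π∥ = -6-6·τ ≈ -25.816654, π⊥ = -6-6·τ' ≈ -4.183346 ∉ [0.1, 1.3) ⇒ out

1, 2, 4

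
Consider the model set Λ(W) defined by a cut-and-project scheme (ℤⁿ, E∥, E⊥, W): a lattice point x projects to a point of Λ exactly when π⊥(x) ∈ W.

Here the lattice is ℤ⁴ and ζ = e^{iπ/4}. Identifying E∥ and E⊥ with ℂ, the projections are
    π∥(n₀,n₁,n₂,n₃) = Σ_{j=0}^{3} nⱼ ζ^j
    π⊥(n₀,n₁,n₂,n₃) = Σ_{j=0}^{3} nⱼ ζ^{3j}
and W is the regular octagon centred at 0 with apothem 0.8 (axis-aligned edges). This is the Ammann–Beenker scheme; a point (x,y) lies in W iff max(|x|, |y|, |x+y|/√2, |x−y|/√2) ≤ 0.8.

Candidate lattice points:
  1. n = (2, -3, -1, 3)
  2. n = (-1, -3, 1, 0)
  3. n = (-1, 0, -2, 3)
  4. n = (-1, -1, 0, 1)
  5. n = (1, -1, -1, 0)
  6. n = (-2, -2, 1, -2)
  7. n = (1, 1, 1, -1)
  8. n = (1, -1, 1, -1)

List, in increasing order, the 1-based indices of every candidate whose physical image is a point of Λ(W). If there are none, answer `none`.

π⊥(n) = n₀ + n₁ζ³ + n₂ζ⁶ + n₃ζ⁹ where ζ = e^{iπ/4}.
candidate 1: n = (2, -3, -1, 3) → π⊥ ≈ (+6.2426, +1.0000); max(|x|,|y|,|x±y|/√2) = 6.2426 > 0.8 ⇒ ∉ W
candidate 2: n = (-1, -3, 1, 0) → π⊥ ≈ (+1.1213, -3.1213); max(|x|,|y|,|x±y|/√2) = 3.1213 > 0.8 ⇒ ∉ W
candidate 3: n = (-1, 0, -2, 3) → π⊥ ≈ (+1.1213, +4.1213); max(|x|,|y|,|x±y|/√2) = 4.1213 > 0.8 ⇒ ∉ W
candidate 4: n = (-1, -1, 0, 1) → π⊥ ≈ (+0.4142, +0.0000); max(|x|,|y|,|x±y|/√2) = 0.4142 ≤ 0.8 ⇒ ∈ W
candidate 5: n = (1, -1, -1, 0) → π⊥ ≈ (+1.7071, +0.2929); max(|x|,|y|,|x±y|/√2) = 1.7071 > 0.8 ⇒ ∉ W
candidate 6: n = (-2, -2, 1, -2) → π⊥ ≈ (-2.0000, -3.8284); max(|x|,|y|,|x±y|/√2) = 4.1213 > 0.8 ⇒ ∉ W
candidate 7: n = (1, 1, 1, -1) → π⊥ ≈ (-0.4142, -1.0000); max(|x|,|y|,|x±y|/√2) = 1.0000 > 0.8 ⇒ ∉ W
candidate 8: n = (1, -1, 1, -1) → π⊥ ≈ (+1.0000, -2.4142); max(|x|,|y|,|x±y|/√2) = 2.4142 > 0.8 ⇒ ∉ W

4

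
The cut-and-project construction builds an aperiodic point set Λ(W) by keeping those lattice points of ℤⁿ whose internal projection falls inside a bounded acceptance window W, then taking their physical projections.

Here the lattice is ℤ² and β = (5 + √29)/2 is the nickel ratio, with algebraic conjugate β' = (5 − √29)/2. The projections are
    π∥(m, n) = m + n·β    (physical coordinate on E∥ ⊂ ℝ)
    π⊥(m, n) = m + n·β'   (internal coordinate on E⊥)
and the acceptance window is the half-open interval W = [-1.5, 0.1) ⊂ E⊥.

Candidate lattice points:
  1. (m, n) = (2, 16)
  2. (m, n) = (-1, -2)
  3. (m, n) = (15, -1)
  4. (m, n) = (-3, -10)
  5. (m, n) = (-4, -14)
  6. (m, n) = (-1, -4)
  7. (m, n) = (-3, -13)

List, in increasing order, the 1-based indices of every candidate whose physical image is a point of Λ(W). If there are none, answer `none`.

Numerically β ≈ 5.192582 and β' = −1/β ≈ -0.192582.
[1] lift (2,16): star map gives -1.081318; window check -1.5 ≤ -1.081318 < 0.1 is true → IN Λ
[2] lift (-1,-2): star map gives -0.614835; window check -1.5 ≤ -0.614835 < 0.1 is true → IN Λ
[3] lift (15,-1): star map gives 15.192582; window check -1.5 ≤ 15.192582 < 0.1 is false → out
[4] lift (-3,-10): star map gives -1.074176; window check -1.5 ≤ -1.074176 < 0.1 is true → IN Λ
[5] lift (-4,-14): star map gives -1.303846; window check -1.5 ≤ -1.303846 < 0.1 is true → IN Λ
[6] lift (-1,-4): star map gives -0.229670; window check -1.5 ≤ -0.229670 < 0.1 is true → IN Λ
[7] lift (-3,-13): star map gives -0.496429; window check -1.5 ≤ -0.496429 < 0.1 is true → IN Λ

1, 2, 4, 5, 6, 7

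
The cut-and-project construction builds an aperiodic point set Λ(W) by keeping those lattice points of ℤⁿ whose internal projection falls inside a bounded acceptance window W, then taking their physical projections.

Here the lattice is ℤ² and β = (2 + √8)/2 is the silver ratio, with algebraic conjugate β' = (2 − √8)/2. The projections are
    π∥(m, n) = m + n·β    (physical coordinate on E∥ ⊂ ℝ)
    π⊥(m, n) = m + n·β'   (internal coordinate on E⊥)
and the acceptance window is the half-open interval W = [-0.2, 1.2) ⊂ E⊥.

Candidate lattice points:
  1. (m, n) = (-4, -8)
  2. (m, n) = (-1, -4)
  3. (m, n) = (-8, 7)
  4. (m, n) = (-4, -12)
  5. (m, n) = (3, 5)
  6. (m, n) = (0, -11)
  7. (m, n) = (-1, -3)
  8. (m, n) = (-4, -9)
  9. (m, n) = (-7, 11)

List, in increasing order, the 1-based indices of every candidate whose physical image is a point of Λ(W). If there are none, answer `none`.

Numerically β ≈ 2.414214 and β' = −1/β ≈ -0.414214.
[1] lift (-4,-8): star map gives -0.686292; window check -0.2 ≤ -0.686292 < 1.2 is false → out
[2] lift (-1,-4): star map gives 0.656854; window check -0.2 ≤ 0.656854 < 1.2 is true → IN Λ
[3] lift (-8,7): star map gives -10.899495; window check -0.2 ≤ -10.899495 < 1.2 is false → out
[4] lift (-4,-12): star map gives 0.970563; window check -0.2 ≤ 0.970563 < 1.2 is true → IN Λ
[5] lift (3,5): star map gives 0.928932; window check -0.2 ≤ 0.928932 < 1.2 is true → IN Λ
[6] lift (0,-11): star map gives 4.556349; window check -0.2 ≤ 4.556349 < 1.2 is false → out
[7] lift (-1,-3): star map gives 0.242641; window check -0.2 ≤ 0.242641 < 1.2 is true → IN Λ
[8] lift (-4,-9): star map gives -0.272078; window check -0.2 ≤ -0.272078 < 1.2 is false → out
[9] lift (-7,11): star map gives -11.556349; window check -0.2 ≤ -11.556349 < 1.2 is false → out

2, 4, 5, 7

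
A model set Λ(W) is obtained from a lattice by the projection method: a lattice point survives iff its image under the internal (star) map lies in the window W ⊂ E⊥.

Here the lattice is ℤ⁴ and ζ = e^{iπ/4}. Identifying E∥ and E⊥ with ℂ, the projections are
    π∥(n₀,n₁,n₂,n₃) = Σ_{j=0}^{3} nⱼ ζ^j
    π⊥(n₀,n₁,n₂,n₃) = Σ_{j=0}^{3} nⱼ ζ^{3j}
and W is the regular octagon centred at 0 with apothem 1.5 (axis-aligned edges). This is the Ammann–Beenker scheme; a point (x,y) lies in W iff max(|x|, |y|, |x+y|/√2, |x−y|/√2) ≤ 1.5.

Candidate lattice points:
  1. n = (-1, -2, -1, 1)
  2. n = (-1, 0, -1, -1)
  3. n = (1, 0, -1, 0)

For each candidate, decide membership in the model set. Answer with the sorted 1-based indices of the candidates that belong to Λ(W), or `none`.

With ζ = e^{iπ/4} the internal vectors are ζ^0,ζ^3,ζ^6,ζ^9.
candidate 1: n = (-1, -2, -1, 1) → π⊥ ≈ (+1.121320, +0.292893); max(|x|,|y|,|x±y|/√2) = 1.121320 ≤ 1.5 ⇒ ∈ W
candidate 2: n = (-1, 0, -1, -1) → π⊥ ≈ (-1.707107, +0.292893); max(|x|,|y|,|x±y|/√2) = 1.707107 > 1.5 ⇒ ∉ W
candidate 3: n = (1, 0, -1, 0) → π⊥ ≈ (+1.000000, +1.000000); max(|x|,|y|,|x±y|/√2) = 1.414214 ≤ 1.5 ⇒ ∈ W

1, 3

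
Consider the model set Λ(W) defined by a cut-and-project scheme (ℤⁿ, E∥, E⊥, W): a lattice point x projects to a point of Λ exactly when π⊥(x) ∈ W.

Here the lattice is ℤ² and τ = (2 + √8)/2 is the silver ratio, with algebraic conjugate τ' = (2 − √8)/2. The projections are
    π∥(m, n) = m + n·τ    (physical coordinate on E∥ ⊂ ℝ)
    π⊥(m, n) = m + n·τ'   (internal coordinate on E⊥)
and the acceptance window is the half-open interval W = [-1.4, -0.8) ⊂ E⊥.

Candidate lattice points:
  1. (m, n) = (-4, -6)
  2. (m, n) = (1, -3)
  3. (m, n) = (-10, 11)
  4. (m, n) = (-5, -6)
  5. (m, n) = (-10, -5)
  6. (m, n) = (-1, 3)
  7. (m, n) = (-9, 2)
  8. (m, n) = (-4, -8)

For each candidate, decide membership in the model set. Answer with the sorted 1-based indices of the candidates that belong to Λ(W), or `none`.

none

Numerically τ ≈ 2.414214 and τ' = −1/τ ≈ -0.414214.
candidate 1: (m,n)=(-4,-6) → π∥ = -4-6·τ ≈ -18.485281, π⊥ = -4-6·τ' ≈ -1.514719 ∉ [-1.4, -0.8) ⇒ out
candidate 2: (m,n)=(1,-3) → π∥ = 1-3·τ ≈ -6.242641, π⊥ = 1-3·τ' ≈ 2.242641 ∉ [-1.4, -0.8) ⇒ out
candidate 3: (m,n)=(-10,11) → π∥ = -10+11·τ ≈ 16.556349, π⊥ = -10+11·τ' ≈ -14.556349 ∉ [-1.4, -0.8) ⇒ out
candidate 4: (m,n)=(-5,-6) → π∥ = -5-6·τ ≈ -19.485281, π⊥ = -5-6·τ' ≈ -2.514719 ∉ [-1.4, -0.8) ⇒ out
candidate 5: (m,n)=(-10,-5) → π∥ = -10-5·τ ≈ -22.071068, π⊥ = -10-5·τ' ≈ -7.928932 ∉ [-1.4, -0.8) ⇒ out
candidate 6: (m,n)=(-1,3) → π∥ = -1+3·τ ≈ 6.242641, π⊥ = -1+3·τ' ≈ -2.242641 ∉ [-1.4, -0.8) ⇒ out
candidate 7: (m,n)=(-9,2) → π∥ = -9+2·τ ≈ -4.171573, π⊥ = -9+2·τ' ≈ -9.828427 ∉ [-1.4, -0.8) ⇒ out
candidate 8: (m,n)=(-4,-8) → π∥ = -4-8·τ ≈ -23.313708, π⊥ = -4-8·τ' ≈ -0.686292 ∉ [-1.4, -0.8) ⇒ out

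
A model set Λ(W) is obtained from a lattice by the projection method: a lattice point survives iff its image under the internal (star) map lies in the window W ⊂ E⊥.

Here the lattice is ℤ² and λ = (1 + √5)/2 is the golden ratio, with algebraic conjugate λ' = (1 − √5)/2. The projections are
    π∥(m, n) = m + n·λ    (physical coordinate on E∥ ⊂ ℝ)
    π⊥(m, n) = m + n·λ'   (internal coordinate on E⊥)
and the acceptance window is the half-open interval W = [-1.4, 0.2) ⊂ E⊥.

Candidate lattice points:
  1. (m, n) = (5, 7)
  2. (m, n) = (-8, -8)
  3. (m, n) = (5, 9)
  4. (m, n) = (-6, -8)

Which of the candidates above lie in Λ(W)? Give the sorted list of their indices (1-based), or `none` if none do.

Compute λ' = (1−√5)/2 = -0.6180, so π⊥(m,n) = m -0.6180·n.
candidate 1: (m,n)=(5,7) → π∥ = 5+7·λ ≈ 16.3262, π⊥ = 5+7·λ' ≈ 0.6738 ∉ [-1.4, 0.2) ⇒ out
candidate 2: (m,n)=(-8,-8) → π∥ = -8-8·λ ≈ -20.9443, π⊥ = -8-8·λ' ≈ -3.0557 ∉ [-1.4, 0.2) ⇒ out
candidate 3: (m,n)=(5,9) → π∥ = 5+9·λ ≈ 19.5623, π⊥ = 5+9·λ' ≈ -0.5623 ∈ [-1.4, 0.2) ⇒ IN Λ
candidate 4: (m,n)=(-6,-8) → π∥ = -6-8·λ ≈ -18.9443, π⊥ = -6-8·λ' ≈ -1.0557 ∈ [-1.4, 0.2) ⇒ IN Λ

3, 4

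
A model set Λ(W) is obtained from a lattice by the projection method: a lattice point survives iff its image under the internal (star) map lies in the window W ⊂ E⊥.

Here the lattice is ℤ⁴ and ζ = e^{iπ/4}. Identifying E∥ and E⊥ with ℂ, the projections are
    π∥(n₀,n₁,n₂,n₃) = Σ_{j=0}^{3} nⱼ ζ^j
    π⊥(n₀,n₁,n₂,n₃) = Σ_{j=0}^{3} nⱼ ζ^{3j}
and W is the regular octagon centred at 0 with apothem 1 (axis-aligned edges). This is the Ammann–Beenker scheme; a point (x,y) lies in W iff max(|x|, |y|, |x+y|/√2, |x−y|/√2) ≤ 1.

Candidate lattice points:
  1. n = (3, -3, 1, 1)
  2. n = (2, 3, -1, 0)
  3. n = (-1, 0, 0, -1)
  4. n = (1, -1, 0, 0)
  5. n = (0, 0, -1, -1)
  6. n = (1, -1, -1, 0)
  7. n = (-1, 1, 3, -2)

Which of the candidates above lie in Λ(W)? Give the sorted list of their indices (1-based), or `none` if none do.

5

Internal map: ζ^{3j} for j=0..3 gives (1,0), (−√2/2,√2/2), (0,−1), (√2/2,√2/2).
#1 (3, -3, 1, 1): internal (5.82843, -2.41421); octagon support 5.82843 vs apothem 1 → ∉ W
#2 (2, 3, -1, 0): internal (-0.12132, 3.12132); octagon support 3.12132 vs apothem 1 → ∉ W
#3 (-1, 0, 0, -1): internal (-1.70711, -0.70711); octagon support 1.70711 vs apothem 1 → ∉ W
#4 (1, -1, 0, 0): internal (1.70711, -0.70711); octagon support 1.70711 vs apothem 1 → ∉ W
#5 (0, 0, -1, -1): internal (-0.70711, 0.29289); octagon support 0.70711 vs apothem 1 → ∈ W
#6 (1, -1, -1, 0): internal (1.70711, 0.29289); octagon support 1.70711 vs apothem 1 → ∉ W
#7 (-1, 1, 3, -2): internal (-3.12132, -3.70711); octagon support 4.82843 vs apothem 1 → ∉ W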